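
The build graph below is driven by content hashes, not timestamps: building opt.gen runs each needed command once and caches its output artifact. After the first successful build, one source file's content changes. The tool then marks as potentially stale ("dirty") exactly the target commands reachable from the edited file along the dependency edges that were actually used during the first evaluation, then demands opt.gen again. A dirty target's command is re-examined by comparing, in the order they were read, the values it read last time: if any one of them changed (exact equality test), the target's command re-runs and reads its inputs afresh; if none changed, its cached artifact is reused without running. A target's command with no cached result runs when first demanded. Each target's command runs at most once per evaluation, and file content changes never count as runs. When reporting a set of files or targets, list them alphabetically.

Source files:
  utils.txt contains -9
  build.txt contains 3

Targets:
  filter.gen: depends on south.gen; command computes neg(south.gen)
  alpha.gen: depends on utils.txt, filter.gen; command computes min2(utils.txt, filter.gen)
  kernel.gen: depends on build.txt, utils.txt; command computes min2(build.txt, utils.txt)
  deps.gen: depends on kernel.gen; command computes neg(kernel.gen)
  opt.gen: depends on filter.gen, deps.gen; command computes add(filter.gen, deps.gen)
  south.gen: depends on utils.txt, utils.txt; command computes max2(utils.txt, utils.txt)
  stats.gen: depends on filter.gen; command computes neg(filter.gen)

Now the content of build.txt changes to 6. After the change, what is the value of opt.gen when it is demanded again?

opt.gen now evaluates to 18.
The important point: kernel.gen recomputes to an identical value, and the output ends up unchanged.

Initial pass — values computed on the first demand:
  kernel.gen = min2(3, -9) = -9
  deps.gen = neg(-9) = 9
  south.gen = max2(-9, -9) = -9
  filter.gen = neg(-9) = 9
  opt.gen = add(9, 9) = 18

Second demand — change propagation:
  kernel.gen: re-runs because build.txt 3->6; new result -9 (unchanged).
  deps.gen: re-examined; everything it read last time is the same (kernel.gen unchanged) — cache 9 kept, no run.
  opt.gen: re-examined; everything it read last time is the same (filter.gen unchanged, deps.gen unchanged) — cache 18 kept, no run.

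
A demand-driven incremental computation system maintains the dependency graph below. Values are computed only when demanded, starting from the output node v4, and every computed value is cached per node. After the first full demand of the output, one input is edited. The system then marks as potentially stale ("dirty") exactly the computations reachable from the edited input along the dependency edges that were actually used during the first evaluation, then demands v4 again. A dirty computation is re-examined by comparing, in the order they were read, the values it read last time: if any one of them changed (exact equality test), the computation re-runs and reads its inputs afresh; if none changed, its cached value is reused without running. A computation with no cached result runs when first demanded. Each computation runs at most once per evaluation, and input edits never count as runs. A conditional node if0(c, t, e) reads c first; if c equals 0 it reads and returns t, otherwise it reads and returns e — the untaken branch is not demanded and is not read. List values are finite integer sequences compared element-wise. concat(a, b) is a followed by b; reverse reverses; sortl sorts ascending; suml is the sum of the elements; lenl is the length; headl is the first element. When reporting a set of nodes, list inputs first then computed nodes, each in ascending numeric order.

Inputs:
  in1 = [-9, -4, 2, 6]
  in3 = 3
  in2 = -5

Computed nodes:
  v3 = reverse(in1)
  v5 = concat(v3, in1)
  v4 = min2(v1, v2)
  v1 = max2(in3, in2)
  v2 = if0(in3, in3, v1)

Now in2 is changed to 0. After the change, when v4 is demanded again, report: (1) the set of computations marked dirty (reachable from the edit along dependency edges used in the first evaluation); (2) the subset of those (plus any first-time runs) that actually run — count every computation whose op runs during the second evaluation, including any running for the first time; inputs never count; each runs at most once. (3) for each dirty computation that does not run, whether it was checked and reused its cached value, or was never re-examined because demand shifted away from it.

First evaluation (everything demanded from the output):
  v1 = max2(3, -5) = 3
  v2 = if0(in3=3 -> else branch v1) = 3
  v4 = min2(3, 3) = 3

Propagation after the edit:
  v1: runs — in2 -5->0; result 3 (same value as before).
  v2: checked — values it read are unchanged (in3 unchanged, v1 unchanged); reused cached 3 without running.
  v4: checked — values it read are unchanged (v1 unchanged, v2 unchanged); reused cached 3 without running.

Key observation: the change is absorbed at v1 — it re-runs but produces the same value, and the output's value is unchanged.

Marked dirty: v1, v2, v4.
Computations that run: v1 — 1 in total.
Checked but reused from cache: v2, v4.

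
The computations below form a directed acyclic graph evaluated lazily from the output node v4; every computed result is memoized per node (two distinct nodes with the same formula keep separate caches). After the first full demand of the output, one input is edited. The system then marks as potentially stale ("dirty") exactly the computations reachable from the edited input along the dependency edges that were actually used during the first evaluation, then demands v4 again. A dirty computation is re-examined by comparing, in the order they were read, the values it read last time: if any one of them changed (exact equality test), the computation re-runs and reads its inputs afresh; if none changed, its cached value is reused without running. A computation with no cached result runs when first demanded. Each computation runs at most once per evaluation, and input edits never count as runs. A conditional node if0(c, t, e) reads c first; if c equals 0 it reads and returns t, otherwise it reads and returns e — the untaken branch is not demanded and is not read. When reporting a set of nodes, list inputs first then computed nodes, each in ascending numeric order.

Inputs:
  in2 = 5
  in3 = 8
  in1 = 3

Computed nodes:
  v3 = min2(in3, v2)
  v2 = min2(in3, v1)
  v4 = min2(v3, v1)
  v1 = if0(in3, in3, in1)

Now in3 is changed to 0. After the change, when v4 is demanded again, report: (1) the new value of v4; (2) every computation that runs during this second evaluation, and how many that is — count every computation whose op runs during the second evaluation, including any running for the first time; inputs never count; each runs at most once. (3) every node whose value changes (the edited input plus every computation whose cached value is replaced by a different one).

Demanding v4 again yields 0.
4 computations run: v1, v2, v3, v4.
The nodes whose values change: in3, v1, v2, v3, v4.

First demand of the output computes:
  v1 = if0(in3=8 -> else branch in1) = 3
  v2 = min2(8, 3) = 3
  v3 = min2(8, 3) = 3
  v4 = min2(3, 3) = 3

After the edit, cleaning proceeds:
  v1: a read changed (in3 8->0) — executes, giving 0.
  v2: a read changed (in3 8->0; v1 3->0) — executes, giving 0.
  v3: a read changed (in3 8->0; v2 3->0) — executes, giving 0.
  v4: a read changed (v3 3->0; v1 3->0) — executes, giving 0.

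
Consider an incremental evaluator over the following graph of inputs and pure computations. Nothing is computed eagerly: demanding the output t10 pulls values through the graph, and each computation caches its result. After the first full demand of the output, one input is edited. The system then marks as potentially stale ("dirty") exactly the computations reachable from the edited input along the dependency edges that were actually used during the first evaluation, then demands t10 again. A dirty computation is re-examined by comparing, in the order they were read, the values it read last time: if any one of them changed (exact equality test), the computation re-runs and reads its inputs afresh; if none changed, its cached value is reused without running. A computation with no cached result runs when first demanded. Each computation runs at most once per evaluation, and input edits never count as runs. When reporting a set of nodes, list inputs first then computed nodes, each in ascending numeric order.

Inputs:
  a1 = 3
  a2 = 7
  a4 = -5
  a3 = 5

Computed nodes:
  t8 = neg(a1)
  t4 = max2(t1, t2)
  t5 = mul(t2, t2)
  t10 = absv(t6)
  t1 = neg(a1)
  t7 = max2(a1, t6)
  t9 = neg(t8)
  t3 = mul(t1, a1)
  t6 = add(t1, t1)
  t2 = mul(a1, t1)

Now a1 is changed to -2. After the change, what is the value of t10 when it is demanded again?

Initial pass — values computed on the first demand:
  t1 = neg(3) = -3
  t6 = add(-3, -3) = -6
  t10 = absv(-6) = 6

Second demand — change propagation:
  t1: re-runs because a1 3->-2; new result 2.
  t6: re-runs because t1 -3->2; t1 -3->2; new result 4.
  t10: re-runs because t6 -6->4; new result 4.

t10 now evaluates to 4.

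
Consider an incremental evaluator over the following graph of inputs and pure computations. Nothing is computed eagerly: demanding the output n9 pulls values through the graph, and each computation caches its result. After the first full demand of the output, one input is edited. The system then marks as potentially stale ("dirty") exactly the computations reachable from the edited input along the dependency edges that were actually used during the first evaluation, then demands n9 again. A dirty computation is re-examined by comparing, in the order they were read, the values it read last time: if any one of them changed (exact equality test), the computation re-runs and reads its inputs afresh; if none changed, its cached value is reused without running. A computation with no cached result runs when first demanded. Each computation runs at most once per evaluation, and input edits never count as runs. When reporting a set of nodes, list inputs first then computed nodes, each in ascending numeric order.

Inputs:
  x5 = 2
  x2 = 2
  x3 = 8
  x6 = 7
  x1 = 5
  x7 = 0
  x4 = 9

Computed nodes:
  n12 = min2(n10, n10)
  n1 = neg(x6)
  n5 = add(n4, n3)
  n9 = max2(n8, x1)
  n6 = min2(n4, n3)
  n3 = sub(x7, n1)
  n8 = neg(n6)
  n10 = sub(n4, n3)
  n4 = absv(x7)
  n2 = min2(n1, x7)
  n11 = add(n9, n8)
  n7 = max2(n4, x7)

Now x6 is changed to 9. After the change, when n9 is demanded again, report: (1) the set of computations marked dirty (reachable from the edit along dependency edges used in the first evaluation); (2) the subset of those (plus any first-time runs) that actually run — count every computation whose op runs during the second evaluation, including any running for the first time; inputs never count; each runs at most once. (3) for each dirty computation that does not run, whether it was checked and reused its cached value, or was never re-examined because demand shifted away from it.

Initial pass — values computed on the first demand:
  n1 = neg(7) = -7
  n3 = sub(0, -7) = 7
  n4 = absv(0) = 0
  n6 = min2(0, 7) = 0
  n8 = neg(0) = 0
  n9 = max2(0, 5) = 5

Second demand — change propagation:
  n1: re-runs because x6 7->9; new result -9.
  n3: re-runs because n1 -7->-9; new result 9.
  n6: re-runs because n3 7->9; new result 0 (unchanged).
  n8: re-examined; everything it read last time is the same (n6 unchanged) — cache 0 kept, no run.
  n9: re-examined; everything it read last time is the same (n8 unchanged, x1 unchanged) — cache 5 kept, no run.

The important point: n6 recomputes to an identical value, and the output ends up unchanged.

Dirty set: n1, n3, n6, n8, n9.
Run set: n1, n3, n6 (3 run).
Re-examined without running (cache reused): n8, n9.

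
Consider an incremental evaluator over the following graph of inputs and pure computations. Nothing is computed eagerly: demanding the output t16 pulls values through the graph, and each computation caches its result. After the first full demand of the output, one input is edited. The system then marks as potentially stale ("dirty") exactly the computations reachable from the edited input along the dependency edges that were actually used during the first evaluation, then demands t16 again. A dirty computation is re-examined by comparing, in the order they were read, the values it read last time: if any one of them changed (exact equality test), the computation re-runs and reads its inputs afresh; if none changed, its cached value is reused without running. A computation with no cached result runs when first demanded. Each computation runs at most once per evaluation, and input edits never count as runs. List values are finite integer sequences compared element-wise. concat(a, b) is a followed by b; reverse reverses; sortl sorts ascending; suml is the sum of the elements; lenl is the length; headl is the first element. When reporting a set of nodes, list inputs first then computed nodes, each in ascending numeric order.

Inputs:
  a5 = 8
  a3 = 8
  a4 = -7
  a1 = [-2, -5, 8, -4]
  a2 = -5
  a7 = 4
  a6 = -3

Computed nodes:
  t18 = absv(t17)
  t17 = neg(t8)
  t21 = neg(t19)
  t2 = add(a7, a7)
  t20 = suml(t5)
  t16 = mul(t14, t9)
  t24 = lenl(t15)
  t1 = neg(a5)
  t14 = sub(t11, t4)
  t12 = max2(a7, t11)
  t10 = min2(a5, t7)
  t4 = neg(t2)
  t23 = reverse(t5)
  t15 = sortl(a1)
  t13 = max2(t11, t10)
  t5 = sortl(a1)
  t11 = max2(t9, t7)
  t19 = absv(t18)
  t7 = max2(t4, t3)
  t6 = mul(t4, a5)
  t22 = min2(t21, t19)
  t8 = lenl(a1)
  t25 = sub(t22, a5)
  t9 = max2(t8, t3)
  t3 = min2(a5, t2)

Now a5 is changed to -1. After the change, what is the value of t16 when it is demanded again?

t16 now evaluates to 48.

Initial pass — values computed on the first demand:
  t2 = add(4, 4) = 8
  t3 = min2(8, 8) = 8
  t4 = neg(8) = -8
  t7 = max2(-8, 8) = 8
  t8 = lenl([-2, -5, 8, -4]) = 4
  t9 = max2(4, 8) = 8
  t11 = max2(8, 8) = 8
  t14 = sub(8, -8) = 16
  t16 = mul(16, 8) = 128

Second demand — change propagation:
  t3: re-runs because a5 8->-1; new result -1.
  t7: re-runs because t3 8->-1; new result -1.
  t9: re-runs because t3 8->-1; new result 4.
  t11: re-runs because t9 8->4; t7 8->-1; new result 4.
  t14: re-runs because t11 8->4; new result 12.
  t16: re-runs because t14 16->12; t9 8->4; new result 48.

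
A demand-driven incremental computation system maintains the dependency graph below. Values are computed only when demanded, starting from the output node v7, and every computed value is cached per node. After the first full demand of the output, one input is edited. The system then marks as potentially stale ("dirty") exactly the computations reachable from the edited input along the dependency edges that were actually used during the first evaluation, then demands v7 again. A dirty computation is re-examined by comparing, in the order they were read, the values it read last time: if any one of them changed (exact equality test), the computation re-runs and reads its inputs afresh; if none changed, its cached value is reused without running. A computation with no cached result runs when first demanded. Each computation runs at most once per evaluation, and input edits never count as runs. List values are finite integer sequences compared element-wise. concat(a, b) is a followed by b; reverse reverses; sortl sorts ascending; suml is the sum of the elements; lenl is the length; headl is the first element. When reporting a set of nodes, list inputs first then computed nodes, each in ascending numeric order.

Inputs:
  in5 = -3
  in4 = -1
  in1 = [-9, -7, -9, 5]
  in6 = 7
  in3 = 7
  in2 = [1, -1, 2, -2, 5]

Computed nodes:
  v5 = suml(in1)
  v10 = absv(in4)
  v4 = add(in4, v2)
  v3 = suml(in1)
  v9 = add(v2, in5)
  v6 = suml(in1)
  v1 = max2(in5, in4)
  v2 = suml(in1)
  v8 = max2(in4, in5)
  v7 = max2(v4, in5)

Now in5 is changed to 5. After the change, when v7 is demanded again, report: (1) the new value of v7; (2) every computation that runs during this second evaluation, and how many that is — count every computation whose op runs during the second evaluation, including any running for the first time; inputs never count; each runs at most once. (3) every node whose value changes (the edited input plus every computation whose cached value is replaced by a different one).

New value of v7: 5.
Computations that run: v7 — 1 in total.
Values that change: in5, v7.

First evaluation (everything demanded from the output):
  v2 = suml([-9, -7, -9, 5]) = -20
  v4 = add(-1, -20) = -21
  v7 = max2(-21, -3) = -3

Propagation after the edit:
  v7: runs — in5 -3->5; result 5.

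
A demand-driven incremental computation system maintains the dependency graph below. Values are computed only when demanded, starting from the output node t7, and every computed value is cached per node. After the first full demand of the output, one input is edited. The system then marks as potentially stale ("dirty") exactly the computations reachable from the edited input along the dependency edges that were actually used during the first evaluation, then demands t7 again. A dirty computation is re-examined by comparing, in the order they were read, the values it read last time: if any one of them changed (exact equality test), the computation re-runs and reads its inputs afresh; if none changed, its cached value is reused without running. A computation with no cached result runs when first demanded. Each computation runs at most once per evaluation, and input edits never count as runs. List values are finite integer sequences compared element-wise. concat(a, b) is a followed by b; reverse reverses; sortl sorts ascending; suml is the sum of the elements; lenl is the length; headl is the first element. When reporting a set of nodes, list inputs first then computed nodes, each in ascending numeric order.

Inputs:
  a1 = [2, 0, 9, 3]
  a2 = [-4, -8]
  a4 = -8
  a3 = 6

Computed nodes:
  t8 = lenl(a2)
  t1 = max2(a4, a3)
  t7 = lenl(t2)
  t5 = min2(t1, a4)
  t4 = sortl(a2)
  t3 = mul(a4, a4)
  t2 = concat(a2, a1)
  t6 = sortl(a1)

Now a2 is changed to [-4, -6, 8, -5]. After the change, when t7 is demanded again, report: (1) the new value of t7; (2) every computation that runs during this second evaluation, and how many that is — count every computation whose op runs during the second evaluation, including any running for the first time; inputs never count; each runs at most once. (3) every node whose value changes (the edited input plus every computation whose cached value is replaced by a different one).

First evaluation (everything demanded from the output):
  t2 = concat([-4, -8], [2, 0, 9, 3]) = [-4, -8, 2, 0, 9, 3]
  t7 = lenl([-4, -8, 2, 0, 9, 3]) = 6

Propagation after the edit:
  t2: runs — a2 [-4, -8]->[-4, -6, 8, -5]; result [-4, -6, 8, -5, 2, 0, 9, 3].
  t7: runs — t2 [-4, -8, 2, 0, 9, 3]->[-4, -6, 8, -5, 2, 0, 9, 3]; result 8.

New value of t7: 8.
Computations that run: t2, t7 — 2 in total.
Values that change: a2, t2, t7.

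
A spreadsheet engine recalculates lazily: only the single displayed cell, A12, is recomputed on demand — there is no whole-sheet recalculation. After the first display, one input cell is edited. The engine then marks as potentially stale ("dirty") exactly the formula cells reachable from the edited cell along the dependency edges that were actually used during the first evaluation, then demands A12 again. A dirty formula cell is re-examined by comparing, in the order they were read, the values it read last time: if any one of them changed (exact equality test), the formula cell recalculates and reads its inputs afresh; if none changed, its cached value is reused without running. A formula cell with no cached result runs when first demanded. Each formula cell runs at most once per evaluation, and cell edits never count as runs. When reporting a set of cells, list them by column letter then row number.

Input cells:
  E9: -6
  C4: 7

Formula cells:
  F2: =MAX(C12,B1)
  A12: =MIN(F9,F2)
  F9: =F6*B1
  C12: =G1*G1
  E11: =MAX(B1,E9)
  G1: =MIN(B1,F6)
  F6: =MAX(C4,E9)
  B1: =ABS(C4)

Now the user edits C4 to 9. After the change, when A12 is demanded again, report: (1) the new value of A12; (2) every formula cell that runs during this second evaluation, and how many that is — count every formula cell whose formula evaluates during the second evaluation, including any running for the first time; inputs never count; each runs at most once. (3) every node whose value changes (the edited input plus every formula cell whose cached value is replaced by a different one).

First evaluation (everything demanded from the output):
  B1 = ABS(7) = 7
  F6 = MAX(7, -6) = 7
  F9 = 7 * 7 = 49
  G1 = MIN(7, 7) = 7
  C12 = 7 * 7 = 49
  F2 = MAX(49, 7) = 49
  A12 = MIN(49, 49) = 49

Propagation after the edit:
  B1: runs — C4 7->9; result 9.
  F6: runs — C4 7->9; result 9.
  F9: runs — F6 7->9; B1 7->9; result 81.
  G1: runs — B1 7->9; F6 7->9; result 9.
  C12: runs — G1 7->9; G1 7->9; result 81.
  F2: runs — C12 49->81; B1 7->9; result 81.
  A12: runs — F9 49->81; F2 49->81; result 81.

New value of A12: 81.
Formula cells that run: A12, B1, C12, F2, F6, F9, G1 — 7 in total.
Values that change: A12, B1, C4, C12, F2, F6, F9, G1.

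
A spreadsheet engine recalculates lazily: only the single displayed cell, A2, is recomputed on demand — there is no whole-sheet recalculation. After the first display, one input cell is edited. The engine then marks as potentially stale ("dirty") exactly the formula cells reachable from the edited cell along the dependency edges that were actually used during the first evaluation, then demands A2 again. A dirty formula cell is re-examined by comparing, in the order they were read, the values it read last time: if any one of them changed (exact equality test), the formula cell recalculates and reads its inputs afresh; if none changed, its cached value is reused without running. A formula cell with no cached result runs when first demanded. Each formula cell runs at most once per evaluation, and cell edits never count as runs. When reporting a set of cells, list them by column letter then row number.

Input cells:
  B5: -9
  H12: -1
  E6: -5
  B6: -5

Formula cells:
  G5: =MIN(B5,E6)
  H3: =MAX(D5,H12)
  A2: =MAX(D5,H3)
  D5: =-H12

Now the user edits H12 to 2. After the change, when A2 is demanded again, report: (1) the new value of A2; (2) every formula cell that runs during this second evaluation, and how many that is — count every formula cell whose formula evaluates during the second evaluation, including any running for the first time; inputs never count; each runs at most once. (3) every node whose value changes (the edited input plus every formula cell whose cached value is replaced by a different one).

First evaluation (everything demanded from the output):
  D5 = -(-1) = 1
  H3 = MAX(1, -1) = 1
  A2 = MAX(1, 1) = 1

Propagation after the edit:
  D5: runs — H12 -1->2; result -2.
  H3: runs — D5 1->-2; H12 -1->2; result 2.
  A2: runs — D5 1->-2; H3 1->2; result 2.

New value of A2: 2.
Formula cells that run: A2, D5, H3 — 3 in total.
Values that change: A2, D5, H3, H12.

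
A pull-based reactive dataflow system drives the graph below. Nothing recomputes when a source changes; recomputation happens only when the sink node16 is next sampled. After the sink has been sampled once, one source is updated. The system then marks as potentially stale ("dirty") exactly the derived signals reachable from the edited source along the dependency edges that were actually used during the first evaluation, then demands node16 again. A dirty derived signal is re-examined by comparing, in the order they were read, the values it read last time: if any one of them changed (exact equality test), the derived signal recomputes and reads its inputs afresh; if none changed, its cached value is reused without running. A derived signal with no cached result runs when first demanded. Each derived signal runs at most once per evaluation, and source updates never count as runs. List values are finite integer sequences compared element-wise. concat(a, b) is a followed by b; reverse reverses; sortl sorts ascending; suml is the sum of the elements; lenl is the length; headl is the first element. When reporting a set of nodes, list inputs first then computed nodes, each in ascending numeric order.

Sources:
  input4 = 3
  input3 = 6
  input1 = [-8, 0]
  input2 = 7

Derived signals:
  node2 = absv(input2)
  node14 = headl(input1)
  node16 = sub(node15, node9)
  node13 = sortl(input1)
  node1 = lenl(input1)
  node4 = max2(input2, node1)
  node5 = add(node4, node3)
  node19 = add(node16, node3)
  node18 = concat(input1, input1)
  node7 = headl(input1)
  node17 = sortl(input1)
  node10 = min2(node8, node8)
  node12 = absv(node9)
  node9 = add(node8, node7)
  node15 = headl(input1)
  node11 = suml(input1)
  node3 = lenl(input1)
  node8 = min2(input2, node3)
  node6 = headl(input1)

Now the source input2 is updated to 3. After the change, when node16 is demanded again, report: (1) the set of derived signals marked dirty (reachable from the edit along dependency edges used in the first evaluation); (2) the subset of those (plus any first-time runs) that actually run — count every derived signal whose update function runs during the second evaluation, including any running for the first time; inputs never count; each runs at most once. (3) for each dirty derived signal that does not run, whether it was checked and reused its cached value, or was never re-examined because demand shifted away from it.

Marked dirty: node8, node9, node16.
Derived signals that run: node8 — 1 in total.
Checked but reused from cache: node9, node16.
Key observation: the change is absorbed at node8 — it re-runs but produces the same value, and the output's value is unchanged.

First evaluation (everything demanded from the output):
  node3 = lenl([-8, 0]) = 2
  node7 = headl([-8, 0]) = -8
  node8 = min2(7, 2) = 2
  node9 = add(2, -8) = -6
  node15 = headl([-8, 0]) = -8
  node16 = sub(-8, -6) = -2

Propagation after the edit:
  node8: runs — input2 7->3; result 2 (same value as before).
  node9: checked — values it read are unchanged (node8 unchanged, node7 unchanged); reused cached -6 without running.
  node16: checked — values it read are unchanged (node15 unchanged, node9 unchanged); reused cached -2 without running.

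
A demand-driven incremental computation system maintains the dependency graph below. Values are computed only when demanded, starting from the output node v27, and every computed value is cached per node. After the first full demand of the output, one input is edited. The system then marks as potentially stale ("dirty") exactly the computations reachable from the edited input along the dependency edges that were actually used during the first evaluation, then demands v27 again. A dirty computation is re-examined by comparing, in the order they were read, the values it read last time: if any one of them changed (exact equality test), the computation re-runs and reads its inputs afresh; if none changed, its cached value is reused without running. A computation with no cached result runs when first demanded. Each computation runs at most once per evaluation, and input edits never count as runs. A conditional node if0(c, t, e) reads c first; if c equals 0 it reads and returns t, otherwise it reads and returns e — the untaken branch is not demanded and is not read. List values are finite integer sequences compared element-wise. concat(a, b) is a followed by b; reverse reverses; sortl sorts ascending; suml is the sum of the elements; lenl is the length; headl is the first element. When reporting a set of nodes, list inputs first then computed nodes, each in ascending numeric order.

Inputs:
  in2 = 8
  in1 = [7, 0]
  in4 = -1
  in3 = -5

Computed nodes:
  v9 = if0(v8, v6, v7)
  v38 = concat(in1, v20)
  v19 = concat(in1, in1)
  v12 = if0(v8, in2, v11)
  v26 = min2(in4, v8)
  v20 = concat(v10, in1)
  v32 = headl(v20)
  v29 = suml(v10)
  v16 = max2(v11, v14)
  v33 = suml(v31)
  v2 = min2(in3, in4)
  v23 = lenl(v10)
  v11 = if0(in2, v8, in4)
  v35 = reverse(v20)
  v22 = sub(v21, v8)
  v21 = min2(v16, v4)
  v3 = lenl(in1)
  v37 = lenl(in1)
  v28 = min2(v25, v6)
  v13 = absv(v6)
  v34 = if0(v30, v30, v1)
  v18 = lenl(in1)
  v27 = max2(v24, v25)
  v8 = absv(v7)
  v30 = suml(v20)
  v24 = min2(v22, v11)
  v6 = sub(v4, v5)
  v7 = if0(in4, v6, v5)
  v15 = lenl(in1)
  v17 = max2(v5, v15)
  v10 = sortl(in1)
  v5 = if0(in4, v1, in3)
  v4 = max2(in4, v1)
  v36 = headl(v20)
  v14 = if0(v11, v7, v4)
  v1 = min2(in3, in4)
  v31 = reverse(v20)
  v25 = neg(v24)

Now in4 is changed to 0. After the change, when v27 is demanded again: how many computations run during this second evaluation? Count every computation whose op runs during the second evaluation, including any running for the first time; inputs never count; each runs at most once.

Computations that run: v1, v4, v5, v6, v7, v8, v11, v14, v16, v21, v22, v24, v25, v27 — 14 in total.
Key observation: a condition flipped, so demand reaches new nodes — v6 runs for the first time.

First evaluation (everything demanded from the output):
  v1 = min2(-5, -1) = -5
  v4 = max2(-1, -5) = -1
  v5 = if0(in4=-1 -> else branch in3) = -5
  v7 = if0(in4=-1 -> else branch v5) = -5
  v8 = absv(-5) = 5
  v11 = if0(in2=8 -> else branch in4) = -1
  v14 = if0(v11=-1 -> else branch v4) = -1
  v16 = max2(-1, -1) = -1
  v21 = min2(-1, -1) = -1
  v22 = sub(-1, 5) = -6
  v24 = min2(-6, -1) = -6
  v25 = neg(-6) = 6
  v27 = max2(-6, 6) = 6

Propagation after the edit:
  v1: runs — in4 -1->0; result -5 (same value as before).
  v4: runs — in4 -1->0; result 0.
  v5: runs — in4 -1->0; result -5 (same value as before).
  v6: demanded for the first time — runs, produces 5.
  v7: runs — in4 -1->0; result 5.
  v8: runs — v7 -5->5; result 5 (same value as before).
  v11: runs — in4 -1->0; result 0.
  v14: runs — v11 -1->0; v4 -1->0; result 5.
  v16: runs — v11 -1->0; v14 -1->5; result 5.
  v21: runs — v16 -1->5; v4 -1->0; result 0.
  v22: runs — v21 -1->0; result -5.
  v24: runs — v22 -6->-5; v11 -1->0; result -5.
  v25: runs — v24 -6->-5; result 5.
  v27: runs — v24 -6->-5; v25 6->5; result 5.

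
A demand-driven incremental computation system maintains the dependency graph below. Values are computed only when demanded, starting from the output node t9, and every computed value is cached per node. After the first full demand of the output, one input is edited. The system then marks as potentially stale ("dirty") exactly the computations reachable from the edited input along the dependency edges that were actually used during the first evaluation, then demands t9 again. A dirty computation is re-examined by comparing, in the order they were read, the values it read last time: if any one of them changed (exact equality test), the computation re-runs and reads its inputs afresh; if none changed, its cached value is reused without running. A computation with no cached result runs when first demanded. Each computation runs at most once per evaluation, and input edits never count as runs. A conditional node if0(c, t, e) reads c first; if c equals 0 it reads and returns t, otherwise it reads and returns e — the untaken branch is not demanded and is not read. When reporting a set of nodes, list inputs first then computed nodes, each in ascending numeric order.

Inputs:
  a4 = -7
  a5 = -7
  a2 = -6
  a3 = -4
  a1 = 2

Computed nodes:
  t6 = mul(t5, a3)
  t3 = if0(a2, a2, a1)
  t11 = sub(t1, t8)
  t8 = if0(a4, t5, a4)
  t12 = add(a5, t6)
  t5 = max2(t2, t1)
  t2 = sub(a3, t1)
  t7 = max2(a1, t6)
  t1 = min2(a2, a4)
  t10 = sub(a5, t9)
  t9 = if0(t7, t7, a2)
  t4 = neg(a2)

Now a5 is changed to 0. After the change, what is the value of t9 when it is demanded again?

New value of t9: -6.
Key observation: a5 is never demanded by the output, so the edit triggers no recomputation at all.

First evaluation (everything demanded from the output):
  t1 = min2(-6, -7) = -7
  t2 = sub(-4, -7) = 3
  t5 = max2(3, -7) = 3
  t6 = mul(3, -4) = -12
  t7 = max2(2, -12) = 2
  t9 = if0(t7=2 -> else branch a2) = -6

Propagation after the edit:
  a5 feeds no computation that the output demands — nothing is marked dirty and nothing runs.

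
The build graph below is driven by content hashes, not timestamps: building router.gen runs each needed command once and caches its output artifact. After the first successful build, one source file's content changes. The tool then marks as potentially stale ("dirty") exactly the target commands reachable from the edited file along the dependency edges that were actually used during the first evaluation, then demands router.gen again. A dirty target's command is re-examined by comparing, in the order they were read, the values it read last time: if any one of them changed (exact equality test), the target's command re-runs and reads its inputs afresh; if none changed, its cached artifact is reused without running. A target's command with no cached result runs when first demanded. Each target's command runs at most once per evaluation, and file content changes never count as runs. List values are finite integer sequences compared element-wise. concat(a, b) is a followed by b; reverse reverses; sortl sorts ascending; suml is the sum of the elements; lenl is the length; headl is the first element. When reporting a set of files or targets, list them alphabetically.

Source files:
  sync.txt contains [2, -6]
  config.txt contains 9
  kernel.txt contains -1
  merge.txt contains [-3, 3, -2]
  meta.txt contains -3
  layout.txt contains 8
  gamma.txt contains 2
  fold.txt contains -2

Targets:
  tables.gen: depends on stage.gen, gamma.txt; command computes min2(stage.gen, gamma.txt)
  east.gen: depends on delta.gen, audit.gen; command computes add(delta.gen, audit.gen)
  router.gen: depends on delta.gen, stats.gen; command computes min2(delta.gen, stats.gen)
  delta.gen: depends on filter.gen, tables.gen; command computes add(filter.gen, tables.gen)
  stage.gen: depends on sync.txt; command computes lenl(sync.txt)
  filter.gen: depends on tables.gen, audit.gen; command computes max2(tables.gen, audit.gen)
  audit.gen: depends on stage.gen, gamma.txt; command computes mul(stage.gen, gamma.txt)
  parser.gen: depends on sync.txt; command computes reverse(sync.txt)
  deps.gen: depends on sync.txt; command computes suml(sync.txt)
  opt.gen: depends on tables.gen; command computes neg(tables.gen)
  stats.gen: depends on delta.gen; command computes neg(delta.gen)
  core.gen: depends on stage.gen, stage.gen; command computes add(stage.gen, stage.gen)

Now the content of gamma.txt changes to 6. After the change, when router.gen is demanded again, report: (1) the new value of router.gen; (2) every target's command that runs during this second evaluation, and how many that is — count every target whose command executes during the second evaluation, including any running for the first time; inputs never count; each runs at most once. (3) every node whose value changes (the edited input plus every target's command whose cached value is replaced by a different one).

router.gen now evaluates to -14.
Run set: audit.gen, delta.gen, filter.gen, router.gen, stats.gen, tables.gen (6 run).
Changed values: audit.gen, delta.gen, filter.gen, gamma.txt, router.gen, stats.gen.

Initial pass — values computed on the first demand:
  stage.gen = lenl([2, -6]) = 2
  audit.gen = mul(2, 2) = 4
  tables.gen = min2(2, 2) = 2
  filter.gen = max2(2, 4) = 4
  delta.gen = add(4, 2) = 6
  stats.gen = neg(6) = -6
  router.gen = min2(6, -6) = -6

Second demand — change propagation:
  audit.gen: re-runs because gamma.txt 2->6; new result 12.
  tables.gen: re-runs because gamma.txt 2->6; new result 2 (unchanged).
  filter.gen: re-runs because audit.gen 4->12; new result 12.
  delta.gen: re-runs because filter.gen 4->12; new result 14.
  stats.gen: re-runs because delta.gen 6->14; new result -14.
  router.gen: re-runs because delta.gen 6->14; stats.gen -6->-14; new result -14.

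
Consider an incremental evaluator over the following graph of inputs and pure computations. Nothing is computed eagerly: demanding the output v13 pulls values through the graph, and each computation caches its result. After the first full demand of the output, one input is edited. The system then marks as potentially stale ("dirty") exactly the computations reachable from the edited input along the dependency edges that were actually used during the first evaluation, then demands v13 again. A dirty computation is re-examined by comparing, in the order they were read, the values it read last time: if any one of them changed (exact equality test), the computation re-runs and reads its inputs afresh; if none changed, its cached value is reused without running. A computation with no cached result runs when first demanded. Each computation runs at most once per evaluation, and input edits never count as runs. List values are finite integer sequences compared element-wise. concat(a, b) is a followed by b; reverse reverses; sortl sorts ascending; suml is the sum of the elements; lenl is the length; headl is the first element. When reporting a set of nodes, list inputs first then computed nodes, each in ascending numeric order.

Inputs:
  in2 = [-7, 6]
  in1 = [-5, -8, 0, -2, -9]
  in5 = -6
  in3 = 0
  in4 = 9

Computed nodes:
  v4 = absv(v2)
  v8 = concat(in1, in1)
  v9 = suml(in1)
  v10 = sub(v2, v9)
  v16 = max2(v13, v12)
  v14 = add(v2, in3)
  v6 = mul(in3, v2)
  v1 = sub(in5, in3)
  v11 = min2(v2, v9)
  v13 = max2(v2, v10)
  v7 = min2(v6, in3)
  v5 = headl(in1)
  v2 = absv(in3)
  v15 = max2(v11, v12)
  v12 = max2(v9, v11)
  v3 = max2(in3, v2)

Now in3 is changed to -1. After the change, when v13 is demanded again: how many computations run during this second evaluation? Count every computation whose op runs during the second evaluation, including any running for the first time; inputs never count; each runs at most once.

Initial pass — values computed on the first demand:
  v2 = absv(0) = 0
  v9 = suml([-5, -8, 0, -2, -9]) = -24
  v10 = sub(0, -24) = 24
  v13 = max2(0, 24) = 24

Second demand — change propagation:
  v2: re-runs because in3 0->-1; new result 1.
  v10: re-runs because v2 0->1; new result 25.
  v13: re-runs because v2 0->1; v10 24->25; new result 25.

Run set: v2, v10, v13 (3 run).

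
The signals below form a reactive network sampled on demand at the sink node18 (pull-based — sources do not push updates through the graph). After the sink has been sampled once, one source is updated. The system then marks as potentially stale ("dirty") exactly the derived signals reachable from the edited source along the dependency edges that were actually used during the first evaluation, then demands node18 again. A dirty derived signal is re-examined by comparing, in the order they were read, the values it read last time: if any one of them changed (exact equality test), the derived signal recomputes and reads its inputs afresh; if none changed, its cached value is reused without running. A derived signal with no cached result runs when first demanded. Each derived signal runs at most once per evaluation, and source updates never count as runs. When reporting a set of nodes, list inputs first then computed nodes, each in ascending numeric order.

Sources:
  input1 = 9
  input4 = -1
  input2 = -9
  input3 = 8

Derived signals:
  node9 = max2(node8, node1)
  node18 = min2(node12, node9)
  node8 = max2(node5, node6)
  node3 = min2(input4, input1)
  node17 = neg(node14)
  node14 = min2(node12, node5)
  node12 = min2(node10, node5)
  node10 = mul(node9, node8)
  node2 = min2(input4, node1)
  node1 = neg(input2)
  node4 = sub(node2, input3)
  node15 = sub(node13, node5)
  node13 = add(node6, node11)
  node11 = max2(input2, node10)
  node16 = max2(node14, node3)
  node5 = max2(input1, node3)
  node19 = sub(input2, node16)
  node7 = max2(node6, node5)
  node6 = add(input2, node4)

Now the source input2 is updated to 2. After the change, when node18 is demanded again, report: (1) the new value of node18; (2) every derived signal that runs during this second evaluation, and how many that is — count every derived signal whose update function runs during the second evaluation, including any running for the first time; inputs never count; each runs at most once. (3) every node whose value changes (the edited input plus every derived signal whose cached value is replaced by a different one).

node18 now evaluates to 9.
Run set: node1, node2, node4, node6, node8, node9 (6 run).
Changed values: input2, node1, node2, node4, node6.
The important point: at node10 every value read last time is unchanged, so the dirty flag clears without a run.

Initial pass — values computed on the first demand:
  node1 = neg(-9) = 9
  node2 = min2(-1, 9) = -1
  node3 = min2(-1, 9) = -1
  node4 = sub(-1, 8) = -9
  node5 = max2(9, -1) = 9
  node6 = add(-9, -9) = -18
  node8 = max2(9, -18) = 9
  node9 = max2(9, 9) = 9
  node10 = mul(9, 9) = 81
  node12 = min2(81, 9) = 9
  node18 = min2(9, 9) = 9

Second demand — change propagation:
  node1: re-runs because input2 -9->2; new result -2.
  node2: re-runs because node1 9->-2; new result -2.
  node4: re-runs because node2 -1->-2; new result -10.
  node6: re-runs because input2 -9->2; node4 -9->-10; new result -8.
  node8: re-runs because node6 -18->-8; new result 9 (unchanged).
  node9: re-runs because node1 9->-2; new result 9 (unchanged).
  node10: re-examined; everything it read last time is the same (node9 unchanged, node8 unchanged) — cache 81 kept, no run.
  node12: re-examined; everything it read last time is the same (node10 unchanged, node5 unchanged) — cache 9 kept, no run.
  node18: re-examined; everything it read last time is the same (node12 unchanged, node9 unchanged) — cache 9 kept, no run.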